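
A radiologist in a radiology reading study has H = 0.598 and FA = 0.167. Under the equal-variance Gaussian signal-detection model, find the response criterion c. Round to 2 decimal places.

Φ⁻¹(H) = 0.248
Φ⁻¹(FA) = -0.966
c = −½·[z(H) + z(FA)] = −0.5 × (0.248 + (-0.966)) = 0.359
c > 0: the radiologist has a conservative response bias.

c = 0.36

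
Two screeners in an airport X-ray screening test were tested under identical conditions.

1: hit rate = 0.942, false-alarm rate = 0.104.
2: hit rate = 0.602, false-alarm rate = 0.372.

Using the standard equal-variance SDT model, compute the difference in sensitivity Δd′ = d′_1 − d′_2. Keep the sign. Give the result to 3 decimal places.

1: z(0.942) = 1.5718, z(0.104) = -1.2591, d' = 2.8309
2: z(0.602) = 0.2585, z(0.372) = -0.3266, d' = 0.5851
Δd' = d'_1 − d'_2 = 2.8309 − 0.5851 = 2.2458
1 has the higher sensitivity.

Δd′ = 2.246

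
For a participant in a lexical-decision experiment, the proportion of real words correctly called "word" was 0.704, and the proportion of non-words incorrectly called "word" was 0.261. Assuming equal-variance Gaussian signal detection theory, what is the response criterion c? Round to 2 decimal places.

c = 0.05

z(H) = z(0.704) = 0.5359
z(FA) = z(0.261) = -0.6403
c = −½·[z(H) + z(FA)] = −0.5 × (0.5359 + (-0.6403)) = 0.0522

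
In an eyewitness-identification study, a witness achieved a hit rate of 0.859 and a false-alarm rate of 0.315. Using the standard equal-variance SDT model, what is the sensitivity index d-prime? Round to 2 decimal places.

z(H) = 1.076
z(FA) = -0.482
d' = z(H) − z(FA) = 1.076 − (-0.482) = 1.558

d-prime = 1.56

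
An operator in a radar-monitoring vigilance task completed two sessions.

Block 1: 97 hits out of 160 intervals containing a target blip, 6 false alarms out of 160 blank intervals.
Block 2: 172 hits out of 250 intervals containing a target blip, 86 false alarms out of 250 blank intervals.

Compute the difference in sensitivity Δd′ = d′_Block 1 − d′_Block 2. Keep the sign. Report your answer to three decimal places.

Δd′ = 1.158

Block 1: z(0.6062) = 0.2694, z(0.0375) = -1.7805, d' = 2.0499
Block 2: z(0.6880) = 0.4902, z(0.3440) = -0.4016, d' = 0.8918
Δd' = d'_Block 1 − d'_Block 2 = 2.0499 − 0.8918 = 1.1581
Block 1 has the higher sensitivity.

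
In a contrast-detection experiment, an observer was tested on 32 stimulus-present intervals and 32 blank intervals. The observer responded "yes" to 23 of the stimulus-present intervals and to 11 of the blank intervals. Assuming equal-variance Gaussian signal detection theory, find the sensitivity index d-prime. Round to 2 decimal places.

d-prime = 0.98

H = 23/32 = 0.7188
FA = 11/32 = 0.3438
z(H) = z(0.7188) = 0.5793
z(FA) = z(0.3438) = -0.4021
d' = z(H) − z(FA) = 0.5793 − (-0.4021) = 0.9814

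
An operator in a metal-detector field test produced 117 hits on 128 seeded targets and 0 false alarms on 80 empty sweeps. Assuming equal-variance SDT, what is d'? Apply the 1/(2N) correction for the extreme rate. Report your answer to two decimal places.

The false-alarm rate is 0/80 = 0, so apply the 1/(2N) correction: FA → 1/(2·80) = 0.00625.
z(H) = z(0.91406) = 1.366
z(FA) = z(0.00625) = -2.498
d' = 1.366 − (-2.498) = 3.864

d' = 3.86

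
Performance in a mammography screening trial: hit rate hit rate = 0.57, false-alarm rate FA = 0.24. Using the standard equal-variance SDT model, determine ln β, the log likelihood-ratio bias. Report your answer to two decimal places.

ln β = 0.23

z(0.57) = 0.176, z(0.24) = -0.706
ln β = −½·[z(H)² − z(FA)²] = −0.5 × (0.031 − 0.498) = 0.2335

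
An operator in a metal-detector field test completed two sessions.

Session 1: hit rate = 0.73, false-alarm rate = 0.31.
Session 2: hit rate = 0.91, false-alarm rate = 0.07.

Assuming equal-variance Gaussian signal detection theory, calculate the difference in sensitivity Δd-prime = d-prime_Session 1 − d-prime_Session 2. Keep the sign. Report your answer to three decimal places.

Δd-prime = -1.708

Session 1: z(0.73) = 0.6128, z(0.31) = -0.4959, d' = 1.1087
Session 2: z(0.91) = 1.3408, z(0.07) = -1.4758, d' = 2.8166
Δd' = d'_Session 1 − d'_Session 2 = 1.1087 − 2.8166 = -1.7079
Session 2 has the higher sensitivity.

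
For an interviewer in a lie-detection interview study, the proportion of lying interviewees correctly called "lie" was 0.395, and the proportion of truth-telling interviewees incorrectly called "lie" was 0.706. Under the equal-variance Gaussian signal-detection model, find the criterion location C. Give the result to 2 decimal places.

z(0.395) = -0.2663, z(0.706) = 0.5417
c = −½·[z(H) + z(FA)] = −0.5 × (-0.2663 + 0.5417) = -0.1377
c < 0: the interviewer has a liberal response bias.

C = -0.14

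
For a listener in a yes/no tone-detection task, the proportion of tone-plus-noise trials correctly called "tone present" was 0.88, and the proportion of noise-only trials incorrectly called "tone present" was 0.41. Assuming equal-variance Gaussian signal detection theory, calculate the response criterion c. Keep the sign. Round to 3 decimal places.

c = -0.474

z(H) = z(0.88) = 1.1750
z(FA) = z(0.41) = -0.2275
c = −½·[z(H) + z(FA)] = −0.5 × (1.1750 + (-0.2275)) = -0.47375
c < 0: the listener has a liberal response bias.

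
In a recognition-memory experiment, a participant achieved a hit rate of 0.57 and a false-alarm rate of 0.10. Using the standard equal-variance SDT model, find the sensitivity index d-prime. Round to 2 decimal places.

d-prime = 1.46

Φ⁻¹(H) = Φ⁻¹(0.57) = 0.176
Φ⁻¹(FA) = Φ⁻¹(0.10) = -1.282
d' = z(H) − z(FA) = 0.176 − (-1.282) = 1.458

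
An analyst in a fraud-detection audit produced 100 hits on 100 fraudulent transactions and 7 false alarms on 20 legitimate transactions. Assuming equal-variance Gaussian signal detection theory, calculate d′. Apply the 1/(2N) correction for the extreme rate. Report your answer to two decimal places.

The hit rate is 100/100 = 1, so apply the 1/(2N) correction: H → 1 − 1/(2·100) = 0.99500.
z(H) = z(0.99500) = 2.576
z(FA) = z(0.35000) = -0.385
d' = 2.576 − (-0.385) = 2.961

d′ = 2.96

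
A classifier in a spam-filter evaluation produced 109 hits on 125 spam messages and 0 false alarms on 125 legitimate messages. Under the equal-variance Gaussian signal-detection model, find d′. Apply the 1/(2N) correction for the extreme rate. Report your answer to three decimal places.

d′ = 3.788

The false-alarm rate is 0/125 = 0, so apply the 1/(2N) correction: FA → 1/(2·125) = 0.00400.
z(H) = z(0.87200) = 1.1359
z(FA) = z(0.00400) = -2.6521
d' = 1.1359 − (-2.6521) = 3.7880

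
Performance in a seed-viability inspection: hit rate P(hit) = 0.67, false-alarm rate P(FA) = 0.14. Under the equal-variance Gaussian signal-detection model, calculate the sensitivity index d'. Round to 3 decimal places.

d' = 1.520

z(H) = z(0.67) = 0.4399
z(FA) = z(0.14) = -1.0803
d' = z(H) − z(FA) = 0.4399 − (-1.0803) = 1.5202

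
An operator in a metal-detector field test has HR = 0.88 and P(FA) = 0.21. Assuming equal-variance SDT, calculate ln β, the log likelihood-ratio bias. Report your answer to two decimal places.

ln β = -0.37

Φ⁻¹(H) = Φ⁻¹(0.88) = 1.175
Φ⁻¹(FA) = Φ⁻¹(0.21) = -0.806
ln β = −½·[z(H)² − z(FA)²] = −0.5 × (1.381 − 0.650) = -0.3655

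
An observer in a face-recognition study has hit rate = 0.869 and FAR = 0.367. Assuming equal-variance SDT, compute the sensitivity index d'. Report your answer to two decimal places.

d' = 1.46

z(H) = z(0.869) = 1.122
z(FA) = z(0.367) = -0.340
d' = z(H) − z(FA) = 1.122 − (-0.340) = 1.462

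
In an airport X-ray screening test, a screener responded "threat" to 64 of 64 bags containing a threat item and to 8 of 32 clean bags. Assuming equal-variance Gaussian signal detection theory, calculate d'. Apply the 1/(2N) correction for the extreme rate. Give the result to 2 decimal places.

d' = 3.09

The hit rate is 64/64 = 1, so apply the 1/(2N) correction: H → 1 − 1/(2·64) = 0.99219.
z(H) = z(0.99219) = 2.418
z(FA) = z(0.25000) = -0.674
d' = 2.418 − (-0.674) = 3.092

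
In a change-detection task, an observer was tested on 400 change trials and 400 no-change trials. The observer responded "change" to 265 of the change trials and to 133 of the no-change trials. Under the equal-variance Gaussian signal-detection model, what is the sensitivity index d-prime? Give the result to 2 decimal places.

d-prime = 0.85

H = 265/400 = 0.6625
FA = 133/400 = 0.3325
z(H) = z(0.6625) = 0.419
z(FA) = z(0.3325) = -0.433
d' = z(H) − z(FA) = 0.419 − (-0.433) = 0.852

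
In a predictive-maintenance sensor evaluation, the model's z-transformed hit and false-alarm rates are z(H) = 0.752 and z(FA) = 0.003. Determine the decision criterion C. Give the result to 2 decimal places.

C = -0.38

c = −½·[z(H) + z(FA)] = −½·(0.752 + 0.003) = -0.3775
c < 0: the model has a liberal response bias.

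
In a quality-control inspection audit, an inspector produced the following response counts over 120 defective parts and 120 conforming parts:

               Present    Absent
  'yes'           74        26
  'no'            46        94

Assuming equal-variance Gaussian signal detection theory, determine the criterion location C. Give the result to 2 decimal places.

H = 74/120 = 0.6167
FA = 26/120 = 0.2167
z(H) = z(0.6167) = 0.297
z(FA) = z(0.2167) = -0.783
c = −½·[z(H) + z(FA)] = −0.5 × (0.297 + (-0.783)) = 0.243

C = 0.24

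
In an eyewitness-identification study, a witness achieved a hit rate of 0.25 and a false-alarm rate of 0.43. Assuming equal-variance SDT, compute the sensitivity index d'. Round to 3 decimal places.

d' = -0.498

z(H) = -0.6745
z(FA) = -0.1764
d' = z(H) − z(FA) = -0.6745 − (-0.1764) = -0.4981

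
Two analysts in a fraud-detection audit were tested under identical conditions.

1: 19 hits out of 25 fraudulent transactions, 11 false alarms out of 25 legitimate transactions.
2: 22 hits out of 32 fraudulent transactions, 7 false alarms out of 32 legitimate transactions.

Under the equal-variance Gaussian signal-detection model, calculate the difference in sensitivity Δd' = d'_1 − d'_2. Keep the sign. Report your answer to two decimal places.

1: z(0.7600) = 0.706, z(0.4400) = -0.151, d' = 0.857
2: z(0.6875) = 0.489, z(0.2188) = -0.776, d' = 1.265
Δd' = d'_1 − d'_2 = 0.857 − 1.265 = -0.408
2 has the higher sensitivity.

Δd' = -0.41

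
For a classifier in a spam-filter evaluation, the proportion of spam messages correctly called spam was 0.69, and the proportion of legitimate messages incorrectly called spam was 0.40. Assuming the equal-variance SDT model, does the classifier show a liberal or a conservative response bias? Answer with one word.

liberal

z(H) = 0.496, z(FA) = -0.253
c = −½·(z(H) + z(FA)) = -0.1215
c < 0 → liberal criterion (biased toward responding “yes”).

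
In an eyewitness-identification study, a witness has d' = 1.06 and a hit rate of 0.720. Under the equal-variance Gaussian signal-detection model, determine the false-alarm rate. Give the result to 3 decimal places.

false-alarm rate = 0.317

z(hit rate) = z(0.720) = 0.5828
z(FA) = z(H) − d' = 0.5828 − 1.06 = -0.4772
false-alarm rate = Φ(-0.4772) = 0.3166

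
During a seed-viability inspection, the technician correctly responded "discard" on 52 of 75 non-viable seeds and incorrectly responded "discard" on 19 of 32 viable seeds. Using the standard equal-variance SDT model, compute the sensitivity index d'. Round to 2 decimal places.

H = 52/75 = 0.6933
FA = 19/32 = 0.5938
z(H) = z(0.6933) = 0.5052
z(FA) = z(0.5938) = 0.2373
d' = z(H) − z(FA) = 0.5052 − 0.2373 = 0.2679

d' = 0.27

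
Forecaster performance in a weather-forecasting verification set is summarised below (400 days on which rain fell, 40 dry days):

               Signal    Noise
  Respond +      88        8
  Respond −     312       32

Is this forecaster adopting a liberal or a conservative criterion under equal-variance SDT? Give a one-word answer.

z(H) = -0.772, z(FA) = -0.842
c = −½·(z(H) + z(FA)) = 0.807
c > 0 → conservative criterion (biased toward responding “no”).

conservative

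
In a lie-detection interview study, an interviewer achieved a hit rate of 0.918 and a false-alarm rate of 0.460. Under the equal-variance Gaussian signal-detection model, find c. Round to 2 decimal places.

Φ⁻¹(0.918) = 1.3917, Φ⁻¹(0.460) = -0.1004
c = −½·[z(H) + z(FA)] = −0.5 × (1.3917 + (-0.1004)) = -0.64565
c < 0: the interviewer has a liberal response bias.

c = -0.65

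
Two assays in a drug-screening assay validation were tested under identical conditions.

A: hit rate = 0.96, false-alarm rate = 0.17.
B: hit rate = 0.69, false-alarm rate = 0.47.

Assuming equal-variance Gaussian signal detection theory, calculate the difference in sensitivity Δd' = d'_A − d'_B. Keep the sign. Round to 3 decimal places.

Δd' = 2.134

A: z(0.96) = 1.7507, z(0.17) = -0.9542, d' = 2.7049
B: z(0.69) = 0.4959, z(0.47) = -0.0753, d' = 0.5712
Δd' = d'_A − d'_B = 2.7049 − 0.5712 = 2.1337
A has the higher sensitivity.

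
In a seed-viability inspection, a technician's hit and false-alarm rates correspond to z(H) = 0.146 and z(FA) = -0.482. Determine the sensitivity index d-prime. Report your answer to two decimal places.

d-prime = 0.63

d' = z(H) − z(FA) = 0.146 − (-0.482) = 0.628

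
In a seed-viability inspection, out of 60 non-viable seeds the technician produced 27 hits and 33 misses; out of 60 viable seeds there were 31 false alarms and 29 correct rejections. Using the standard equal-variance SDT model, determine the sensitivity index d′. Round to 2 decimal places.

H = 27/60 = 0.4500
FA = 31/60 = 0.5167
Φ⁻¹(H) = Φ⁻¹(0.4500) = -0.1257
Φ⁻¹(FA) = Φ⁻¹(0.5167) = 0.0419
d' = z(H) − z(FA) = -0.1257 − 0.0419 = -0.1676

d′ = -0.17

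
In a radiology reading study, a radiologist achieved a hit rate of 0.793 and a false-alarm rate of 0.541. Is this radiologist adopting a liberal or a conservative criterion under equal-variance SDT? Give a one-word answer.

liberal

z(H) = 0.817, z(FA) = 0.103
c = −½·(z(H) + z(FA)) = -0.460
c < 0 → liberal criterion (biased toward responding “yes”).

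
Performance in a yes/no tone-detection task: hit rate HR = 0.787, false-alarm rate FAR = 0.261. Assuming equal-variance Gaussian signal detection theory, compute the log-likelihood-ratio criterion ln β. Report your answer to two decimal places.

z(0.787) = 0.796, z(0.261) = -0.640
ln β = −½·[z(H)² − z(FA)²] = −0.5 × (0.634 − 0.410) = -0.112

ln β = -0.11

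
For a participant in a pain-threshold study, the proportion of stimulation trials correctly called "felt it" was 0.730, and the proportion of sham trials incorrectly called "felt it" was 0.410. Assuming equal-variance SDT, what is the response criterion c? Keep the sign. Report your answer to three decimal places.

z(0.730) = 0.6128, z(0.410) = -0.2275
c = −½·[z(H) + z(FA)] = −0.5 × (0.6128 + (-0.2275)) = -0.19265
c < 0: the participant has a liberal response bias.

c = -0.193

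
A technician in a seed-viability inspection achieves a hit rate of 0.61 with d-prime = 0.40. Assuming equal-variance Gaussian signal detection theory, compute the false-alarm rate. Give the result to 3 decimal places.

false-alarm rate = 0.452

z(hit rate) = z(0.61) = 0.2793
z(FA) = z(H) − d' = 0.2793 − 0.40 = -0.1207
false-alarm rate = Φ(-0.1207) = 0.4520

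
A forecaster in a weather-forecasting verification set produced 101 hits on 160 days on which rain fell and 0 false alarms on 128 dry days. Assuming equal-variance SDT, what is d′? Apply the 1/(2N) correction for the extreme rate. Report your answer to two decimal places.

The false-alarm rate is 0/128 = 0, so apply the 1/(2N) correction: FA → 1/(2·128) = 0.00391.
z(H) = z(0.63125) = 0.335
z(FA) = z(0.00391) = -2.660
d' = 0.335 − (-2.660) = 2.995

d′ = 3.00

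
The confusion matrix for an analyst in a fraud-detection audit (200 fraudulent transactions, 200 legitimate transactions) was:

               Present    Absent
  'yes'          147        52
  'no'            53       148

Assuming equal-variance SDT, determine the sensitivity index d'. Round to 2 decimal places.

H = 147/200 = 0.7350
FA = 52/200 = 0.2600
z(H) = 0.6280
z(FA) = -0.6433
d' = z(H) − z(FA) = 0.6280 − (-0.6433) = 1.2713

d' = 1.27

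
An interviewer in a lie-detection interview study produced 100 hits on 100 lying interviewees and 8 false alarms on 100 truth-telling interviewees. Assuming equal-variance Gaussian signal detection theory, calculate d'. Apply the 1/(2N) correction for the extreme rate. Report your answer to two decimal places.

The hit rate is 100/100 = 1, so apply the 1/(2N) correction: H → 1 − 1/(2·100) = 0.99500.
z(H) = z(0.99500) = 2.576
z(FA) = z(0.08000) = -1.405
d' = 2.576 − (-1.405) = 3.981

d' = 3.98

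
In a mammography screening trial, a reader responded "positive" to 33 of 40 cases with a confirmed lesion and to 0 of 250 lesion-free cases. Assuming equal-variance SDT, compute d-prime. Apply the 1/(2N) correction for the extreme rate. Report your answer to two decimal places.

The false-alarm rate is 0/250 = 0, so apply the 1/(2N) correction: FA → 1/(2·250) = 0.00200.
z(H) = z(0.82500) = 0.935
z(FA) = z(0.00200) = -2.878
d' = 0.935 − (-2.878) = 3.813

d-prime = 3.81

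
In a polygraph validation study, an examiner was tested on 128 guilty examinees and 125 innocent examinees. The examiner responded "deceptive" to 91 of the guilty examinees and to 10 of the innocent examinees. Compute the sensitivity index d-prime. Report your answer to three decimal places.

H = 91/128 = 0.7109
FA = 10/125 = 0.0800
Φ⁻¹(H) = Φ⁻¹(0.7109) = 0.5560
Φ⁻¹(FA) = Φ⁻¹(0.0800) = -1.4051
d' = z(H) − z(FA) = 0.5560 − (-1.4051) = 1.9611

d-prime = 1.961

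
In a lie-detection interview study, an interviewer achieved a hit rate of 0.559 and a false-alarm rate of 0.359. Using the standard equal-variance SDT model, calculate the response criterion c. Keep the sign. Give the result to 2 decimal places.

z(H) = z(0.559) = 0.1484
z(FA) = z(0.359) = -0.3611
c = −½·[z(H) + z(FA)] = −0.5 × (0.1484 + (-0.3611)) = 0.10635

c = 0.11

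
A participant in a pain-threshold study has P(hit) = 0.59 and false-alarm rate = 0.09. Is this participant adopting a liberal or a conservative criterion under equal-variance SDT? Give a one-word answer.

z(H) = 0.228, z(FA) = -1.341
c = −½·(z(H) + z(FA)) = 0.5565
c > 0 → conservative criterion (biased toward responding “no”).

conservative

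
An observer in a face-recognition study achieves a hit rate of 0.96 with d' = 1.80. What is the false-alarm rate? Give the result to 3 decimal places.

false-alarm rate = 0.480

z(hit rate) = z(0.96) = 1.7507
z(FA) = z(H) − d' = 1.7507 − 1.80 = -0.0493
false-alarm rate = Φ(-0.0493) = 0.4803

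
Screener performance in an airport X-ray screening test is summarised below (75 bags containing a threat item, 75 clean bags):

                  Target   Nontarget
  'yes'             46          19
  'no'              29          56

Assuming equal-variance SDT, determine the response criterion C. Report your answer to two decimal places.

H = 46/75 = 0.6133
FA = 19/75 = 0.2533
z(0.6133) = 0.288, z(0.2533) = -0.664
c = −½·[z(H) + z(FA)] = −0.5 × (0.288 + (-0.664)) = 0.188
c > 0: the screener has a conservative response bias.

C = 0.19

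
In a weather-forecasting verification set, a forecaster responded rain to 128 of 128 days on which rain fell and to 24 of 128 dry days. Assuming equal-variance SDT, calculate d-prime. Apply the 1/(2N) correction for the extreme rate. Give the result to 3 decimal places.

d-prime = 3.547

The hit rate is 128/128 = 1, so apply the 1/(2N) correction: H → 1 − 1/(2·128) = 0.99609.
z(H) = z(0.99609) = 2.6597
z(FA) = z(0.18750) = -0.8871
d' = 2.6597 − (-0.8871) = 3.5468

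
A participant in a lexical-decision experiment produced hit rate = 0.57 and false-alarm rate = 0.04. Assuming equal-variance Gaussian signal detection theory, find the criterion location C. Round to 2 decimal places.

C = 0.79

Φ⁻¹(H) = Φ⁻¹(0.57) = 0.176
Φ⁻¹(FA) = Φ⁻¹(0.04) = -1.751
c = −½·[z(H) + z(FA)] = −0.5 × (0.176 + (-1.751)) = 0.7875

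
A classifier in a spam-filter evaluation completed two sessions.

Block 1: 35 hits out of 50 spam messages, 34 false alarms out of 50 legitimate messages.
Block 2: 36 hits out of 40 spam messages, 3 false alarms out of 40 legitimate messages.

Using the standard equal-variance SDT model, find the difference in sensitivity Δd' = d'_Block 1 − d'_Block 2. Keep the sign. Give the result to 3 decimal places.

Δd' = -2.664

Block 1: z(0.7000) = 0.5244, z(0.6800) = 0.4677, d' = 0.0567
Block 2: z(0.9000) = 1.2816, z(0.0750) = -1.4395, d' = 2.7211
Δd' = d'_Block 1 − d'_Block 2 = 0.0567 − 2.7211 = -2.6644
Block 2 has the higher sensitivity.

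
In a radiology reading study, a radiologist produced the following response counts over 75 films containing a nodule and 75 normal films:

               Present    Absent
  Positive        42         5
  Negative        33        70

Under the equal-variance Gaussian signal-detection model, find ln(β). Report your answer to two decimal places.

ln β = 1.12

H = 42/75 = 0.5600
FA = 5/75 = 0.0667
Φ⁻¹(H) = Φ⁻¹(0.5600) = 0.151
Φ⁻¹(FA) = Φ⁻¹(0.0667) = -1.501
ln β = −½·[z(H)² − z(FA)²] = −0.5 × (0.023 − 2.253) = 1.115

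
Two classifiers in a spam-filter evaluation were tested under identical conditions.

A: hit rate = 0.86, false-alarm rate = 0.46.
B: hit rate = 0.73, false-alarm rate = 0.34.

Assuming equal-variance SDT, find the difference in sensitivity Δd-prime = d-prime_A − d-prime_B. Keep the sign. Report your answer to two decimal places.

Δd-prime = 0.16

A: z(0.86) = 1.080, z(0.46) = -0.100, d' = 1.180
B: z(0.73) = 0.613, z(0.34) = -0.412, d' = 1.025
Δd' = d'_A − d'_B = 1.180 − 1.025 = 0.155
A has the higher sensitivity.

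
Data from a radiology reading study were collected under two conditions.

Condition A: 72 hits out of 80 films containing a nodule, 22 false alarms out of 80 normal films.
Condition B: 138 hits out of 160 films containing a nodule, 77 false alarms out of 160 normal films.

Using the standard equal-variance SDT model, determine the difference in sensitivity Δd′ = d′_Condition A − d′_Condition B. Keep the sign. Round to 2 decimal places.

Condition A: z(0.9000) = 1.282, z(0.2750) = -0.598, d' = 1.880
Condition B: z(0.8625) = 1.092, z(0.4813) = -0.047, d' = 1.139
Δd' = d'_Condition A − d'_Condition B = 1.880 − 1.139 = 0.741
Condition A has the higher sensitivity.

Δd′ = 0.74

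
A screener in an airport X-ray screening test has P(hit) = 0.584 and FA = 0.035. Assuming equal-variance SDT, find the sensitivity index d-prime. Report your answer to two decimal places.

z(0.584) = 0.2121, z(0.035) = -1.8119
d' = z(H) − z(FA) = 0.2121 − (-1.8119) = 2.0240

d-prime = 2.02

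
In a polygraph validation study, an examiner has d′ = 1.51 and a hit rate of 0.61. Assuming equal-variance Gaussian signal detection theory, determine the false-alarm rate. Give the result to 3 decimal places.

z(hit rate) = z(0.61) = 0.2793
z(FA) = z(H) − d' = 0.2793 − 1.51 = -1.2307
false-alarm rate = Φ(-1.2307) = 0.1092

false-alarm rate = 0.109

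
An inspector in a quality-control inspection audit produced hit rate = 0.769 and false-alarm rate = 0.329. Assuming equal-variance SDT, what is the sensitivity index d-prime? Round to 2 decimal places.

z(H) = z(0.769) = 0.7356
z(FA) = z(0.329) = -0.4427
d' = z(H) − z(FA) = 0.7356 − (-0.4427) = 1.1783

d-prime = 1.18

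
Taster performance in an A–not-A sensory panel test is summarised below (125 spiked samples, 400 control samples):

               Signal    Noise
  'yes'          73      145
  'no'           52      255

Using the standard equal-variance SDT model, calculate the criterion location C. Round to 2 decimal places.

C = 0.07

H = 73/125 = 0.5840
FA = 145/400 = 0.3625
Φ⁻¹(H) = Φ⁻¹(0.5840) = 0.212
Φ⁻¹(FA) = Φ⁻¹(0.3625) = -0.352
c = −½·[z(H) + z(FA)] = −0.5 × (0.212 + (-0.352)) = 0.070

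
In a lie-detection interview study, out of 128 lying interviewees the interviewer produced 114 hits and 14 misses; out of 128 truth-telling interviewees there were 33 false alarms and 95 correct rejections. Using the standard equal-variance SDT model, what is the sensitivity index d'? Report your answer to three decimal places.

H = 114/128 = 0.8906
FA = 33/128 = 0.2578
Φ⁻¹(H) = 1.2297
Φ⁻¹(FA) = -0.6501
d' = z(H) − z(FA) = 1.2297 − (-0.6501) = 1.8798

d' = 1.880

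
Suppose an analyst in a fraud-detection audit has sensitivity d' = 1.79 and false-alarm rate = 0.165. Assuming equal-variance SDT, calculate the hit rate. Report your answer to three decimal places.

z(false-alarm rate) = z(0.165) = -0.9741
z(H) = z(FA) + d' = -0.9741 + 1.79 = 0.8159
hit rate = Φ(0.8159) = 0.7927

hit rate = 0.793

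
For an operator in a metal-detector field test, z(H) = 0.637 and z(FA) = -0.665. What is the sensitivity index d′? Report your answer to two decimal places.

d' = z(H) − z(FA) = 0.637 − (-0.665) = 1.302

d′ = 1.30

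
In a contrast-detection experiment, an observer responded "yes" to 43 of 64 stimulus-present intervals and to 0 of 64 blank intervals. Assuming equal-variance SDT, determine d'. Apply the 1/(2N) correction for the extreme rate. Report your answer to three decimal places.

d' = 2.863

The false-alarm rate is 0/64 = 0, so apply the 1/(2N) correction: FA → 1/(2·64) = 0.00781.
z(H) = z(0.67188) = 0.4451
z(FA) = z(0.00781) = -2.4177
d' = 0.4451 − (-2.4177) = 2.8628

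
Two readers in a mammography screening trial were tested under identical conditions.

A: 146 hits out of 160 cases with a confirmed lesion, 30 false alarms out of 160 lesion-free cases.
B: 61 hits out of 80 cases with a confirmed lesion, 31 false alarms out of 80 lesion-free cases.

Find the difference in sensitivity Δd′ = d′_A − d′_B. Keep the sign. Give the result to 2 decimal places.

Δd′ = 1.24

A: z(0.9125) = 1.356, z(0.1875) = -0.887, d' = 2.243
B: z(0.7625) = 0.714, z(0.3875) = -0.286, d' = 1.000
Δd' = d'_A − d'_B = 2.243 − 1.000 = 1.243
A has the higher sensitivity.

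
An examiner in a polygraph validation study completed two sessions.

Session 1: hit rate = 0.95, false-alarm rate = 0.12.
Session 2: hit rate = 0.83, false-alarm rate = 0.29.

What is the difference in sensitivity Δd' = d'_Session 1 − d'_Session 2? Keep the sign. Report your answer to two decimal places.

Δd' = 1.31

Session 1: z(0.95) = 1.645, z(0.12) = -1.175, d' = 2.820
Session 2: z(0.83) = 0.954, z(0.29) = -0.553, d' = 1.507
Δd' = d'_Session 1 − d'_Session 2 = 2.820 − 1.507 = 1.313
Session 1 has the higher sensitivity.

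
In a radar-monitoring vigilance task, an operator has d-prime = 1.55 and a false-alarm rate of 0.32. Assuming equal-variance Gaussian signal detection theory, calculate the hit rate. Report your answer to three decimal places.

z(false-alarm rate) = z(0.32) = -0.4677
z(H) = z(FA) + d' = -0.4677 + 1.55 = 1.0823
hit rate = Φ(1.0823) = 0.8604

hit rate = 0.860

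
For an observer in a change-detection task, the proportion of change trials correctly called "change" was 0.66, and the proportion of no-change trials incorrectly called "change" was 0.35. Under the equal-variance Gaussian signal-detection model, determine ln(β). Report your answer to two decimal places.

ln β = -0.01

Φ⁻¹(H) = 0.412
Φ⁻¹(FA) = -0.385
ln β = −½·[z(H)² − z(FA)²] = −0.5 × (0.170 − 0.148) = -0.011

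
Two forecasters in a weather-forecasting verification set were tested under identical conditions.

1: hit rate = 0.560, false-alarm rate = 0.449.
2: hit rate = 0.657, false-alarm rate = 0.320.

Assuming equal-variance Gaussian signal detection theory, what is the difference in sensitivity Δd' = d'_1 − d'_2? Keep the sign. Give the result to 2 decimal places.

1: z(0.560) = 0.151, z(0.449) = -0.128, d' = 0.279
2: z(0.657) = 0.404, z(0.320) = -0.468, d' = 0.872
Δd' = d'_1 − d'_2 = 0.279 − 0.872 = -0.593
2 has the higher sensitivity.

Δd' = -0.59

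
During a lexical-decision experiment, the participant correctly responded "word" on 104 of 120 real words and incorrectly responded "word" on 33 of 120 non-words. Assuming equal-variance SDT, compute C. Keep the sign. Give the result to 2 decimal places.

H = 104/120 = 0.8667
FA = 33/120 = 0.2750
z(0.8667) = 1.1109, z(0.2750) = -0.5978
c = −½·[z(H) + z(FA)] = −0.5 × (1.1109 + (-0.5978)) = -0.25655

C = -0.26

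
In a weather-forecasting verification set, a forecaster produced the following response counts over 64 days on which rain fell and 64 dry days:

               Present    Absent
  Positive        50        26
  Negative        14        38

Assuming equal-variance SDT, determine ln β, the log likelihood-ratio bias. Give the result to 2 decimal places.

H = 50/64 = 0.7812
FA = 26/64 = 0.4062
z(0.7812) = 0.776, z(0.4062) = -0.237
ln β = −½·[z(H)² − z(FA)²] = −0.5 × (0.602 − 0.056) = -0.273

ln β = -0.27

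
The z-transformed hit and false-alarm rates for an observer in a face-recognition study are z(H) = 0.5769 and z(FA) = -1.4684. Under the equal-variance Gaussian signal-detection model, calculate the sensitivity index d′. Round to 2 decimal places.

d′ = 2.05

d' = z(H) − z(FA) = 0.5769 − (-1.4684) = 2.0453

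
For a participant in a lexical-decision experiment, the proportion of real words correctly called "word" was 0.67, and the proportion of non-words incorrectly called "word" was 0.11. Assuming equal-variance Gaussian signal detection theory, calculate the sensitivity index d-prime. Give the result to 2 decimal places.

z(H) = z(0.67) = 0.4399
z(FA) = z(0.11) = -1.2265
d' = z(H) − z(FA) = 0.4399 − (-1.2265) = 1.6664

d-prime = 1.67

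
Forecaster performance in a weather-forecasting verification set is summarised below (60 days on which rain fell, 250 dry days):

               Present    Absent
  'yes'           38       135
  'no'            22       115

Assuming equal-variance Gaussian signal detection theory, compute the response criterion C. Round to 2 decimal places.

C = -0.22

H = 38/60 = 0.6333
FA = 135/250 = 0.5400
z(H) = z(0.6333) = 0.341
z(FA) = z(0.5400) = 0.100
c = −½·[z(H) + z(FA)] = −0.5 × (0.341 + 0.100) = -0.2205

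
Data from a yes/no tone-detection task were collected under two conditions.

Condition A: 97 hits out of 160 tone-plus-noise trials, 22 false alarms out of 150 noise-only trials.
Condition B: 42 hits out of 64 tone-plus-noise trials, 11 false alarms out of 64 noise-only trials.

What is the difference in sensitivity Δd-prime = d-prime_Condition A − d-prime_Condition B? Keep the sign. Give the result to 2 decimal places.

Δd-prime = -0.03

Condition A: z(0.6062) = 0.269, z(0.1467) = -1.051, d' = 1.320
Condition B: z(0.6562) = 0.402, z(0.1719) = -0.947, d' = 1.349
Δd' = d'_Condition A − d'_Condition B = 1.320 − 1.349 = -0.029
Condition B has the higher sensitivity.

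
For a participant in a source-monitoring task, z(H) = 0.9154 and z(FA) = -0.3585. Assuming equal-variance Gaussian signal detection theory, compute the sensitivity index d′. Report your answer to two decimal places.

d′ = 1.27

d' = z(H) − z(FA) = 0.9154 − (-0.3585) = 1.2739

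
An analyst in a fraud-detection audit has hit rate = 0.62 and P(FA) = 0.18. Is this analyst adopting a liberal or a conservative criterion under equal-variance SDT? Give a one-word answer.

z(H) = 0.305, z(FA) = -0.915
c = −½·(z(H) + z(FA)) = 0.305
c > 0 → conservative criterion (biased toward responding “no”).

conservative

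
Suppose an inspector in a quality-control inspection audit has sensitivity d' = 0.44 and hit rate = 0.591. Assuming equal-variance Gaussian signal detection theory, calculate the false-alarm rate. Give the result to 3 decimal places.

false-alarm rate = 0.417

z(hit rate) = z(0.591) = 0.2301
z(FA) = z(H) − d' = 0.2301 − 0.44 = -0.2099
false-alarm rate = Φ(-0.2099) = 0.4169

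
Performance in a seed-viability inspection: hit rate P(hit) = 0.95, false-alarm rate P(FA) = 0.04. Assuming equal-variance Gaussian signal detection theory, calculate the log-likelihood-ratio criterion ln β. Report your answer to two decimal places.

ln β = 0.18

z(H) = 1.645
z(FA) = -1.751
ln β = −½·[z(H)² − z(FA)²] = −0.5 × (2.706 − 3.066) = 0.180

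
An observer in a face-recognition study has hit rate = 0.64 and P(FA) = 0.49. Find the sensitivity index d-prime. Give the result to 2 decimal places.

d-prime = 0.38

z(H) = 0.3585
z(FA) = -0.0251
d' = z(H) − z(FA) = 0.3585 − (-0.0251) = 0.3836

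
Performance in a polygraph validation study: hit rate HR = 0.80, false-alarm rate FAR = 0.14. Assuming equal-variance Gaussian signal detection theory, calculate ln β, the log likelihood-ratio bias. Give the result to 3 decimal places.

Φ⁻¹(H) = Φ⁻¹(0.80) = 0.8416
Φ⁻¹(FA) = Φ⁻¹(0.14) = -1.0803
ln β = −½·[z(H)² − z(FA)²] = −0.5 × (0.7083 − 1.1670) = 0.22935

ln β = 0.229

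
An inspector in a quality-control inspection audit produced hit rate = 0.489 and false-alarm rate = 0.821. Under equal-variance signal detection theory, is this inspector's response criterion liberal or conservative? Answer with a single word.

liberal

z(H) = -0.028, z(FA) = 0.919
c = −½·(z(H) + z(FA)) = -0.4455
c < 0 → liberal criterion (biased toward responding “yes”).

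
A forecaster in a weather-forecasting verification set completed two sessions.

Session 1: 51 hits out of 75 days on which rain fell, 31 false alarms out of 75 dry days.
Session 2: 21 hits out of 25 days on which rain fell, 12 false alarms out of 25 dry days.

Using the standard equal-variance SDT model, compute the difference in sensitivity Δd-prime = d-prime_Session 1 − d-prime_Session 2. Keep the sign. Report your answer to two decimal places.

Session 1: z(0.6800) = 0.468, z(0.4133) = -0.219, d' = 0.687
Session 2: z(0.8400) = 0.994, z(0.4800) = -0.050, d' = 1.044
Δd' = d'_Session 1 − d'_Session 2 = 0.687 − 1.044 = -0.357
Session 2 has the higher sensitivity.

Δd-prime = -0.36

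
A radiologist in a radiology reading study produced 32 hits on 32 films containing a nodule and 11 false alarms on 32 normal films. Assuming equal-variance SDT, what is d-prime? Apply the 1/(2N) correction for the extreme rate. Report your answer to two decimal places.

The hit rate is 32/32 = 1, so apply the 1/(2N) correction: H → 1 − 1/(2·32) = 0.98438.
z(H) = z(0.98438) = 2.154
z(FA) = z(0.34375) = -0.402
d' = 2.154 − (-0.402) = 2.556

d-prime = 2.56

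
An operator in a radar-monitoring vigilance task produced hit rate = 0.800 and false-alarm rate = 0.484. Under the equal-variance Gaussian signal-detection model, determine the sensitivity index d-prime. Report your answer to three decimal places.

d-prime = 0.882

z(H) = z(0.800) = 0.8416
z(FA) = z(0.484) = -0.0401
d' = z(H) − z(FA) = 0.8416 − (-0.0401) = 0.8817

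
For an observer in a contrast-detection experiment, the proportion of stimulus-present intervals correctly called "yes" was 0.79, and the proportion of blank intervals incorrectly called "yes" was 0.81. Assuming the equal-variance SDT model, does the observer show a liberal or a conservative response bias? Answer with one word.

liberal

z(H) = 0.806, z(FA) = 0.878
c = −½·(z(H) + z(FA)) = -0.842
c < 0 → liberal criterion (biased toward responding “yes”).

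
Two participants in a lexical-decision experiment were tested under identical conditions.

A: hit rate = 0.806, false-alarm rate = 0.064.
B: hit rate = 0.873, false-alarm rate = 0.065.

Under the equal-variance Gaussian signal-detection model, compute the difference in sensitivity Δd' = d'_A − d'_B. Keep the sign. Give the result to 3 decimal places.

A: z(0.806) = 0.8633, z(0.064) = -1.5220, d' = 2.3853
B: z(0.873) = 1.1407, z(0.065) = -1.5141, d' = 2.6548
Δd' = d'_A − d'_B = 2.3853 − 2.6548 = -0.2695
B has the higher sensitivity.

Δd' = -0.270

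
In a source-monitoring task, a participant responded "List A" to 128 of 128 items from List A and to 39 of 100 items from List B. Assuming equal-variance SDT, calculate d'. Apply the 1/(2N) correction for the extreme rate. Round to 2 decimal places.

The hit rate is 128/128 = 1, so apply the 1/(2N) correction: H → 1 − 1/(2·128) = 0.99609.
z(H) = z(0.99609) = 2.660
z(FA) = z(0.39000) = -0.279
d' = 2.660 − (-0.279) = 2.939

d' = 2.94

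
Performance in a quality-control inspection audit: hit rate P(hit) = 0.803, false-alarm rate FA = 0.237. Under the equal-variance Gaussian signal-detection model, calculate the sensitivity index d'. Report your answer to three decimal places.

z(H) = 0.8524
z(FA) = -0.7160
d' = z(H) − z(FA) = 0.8524 − (-0.7160) = 1.5684

d' = 1.568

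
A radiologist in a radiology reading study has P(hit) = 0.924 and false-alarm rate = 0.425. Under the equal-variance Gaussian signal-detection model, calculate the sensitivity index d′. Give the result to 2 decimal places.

Φ⁻¹(H) = Φ⁻¹(0.924) = 1.4325
Φ⁻¹(FA) = Φ⁻¹(0.425) = -0.1891
d' = z(H) − z(FA) = 1.4325 − (-0.1891) = 1.6216

d′ = 1.62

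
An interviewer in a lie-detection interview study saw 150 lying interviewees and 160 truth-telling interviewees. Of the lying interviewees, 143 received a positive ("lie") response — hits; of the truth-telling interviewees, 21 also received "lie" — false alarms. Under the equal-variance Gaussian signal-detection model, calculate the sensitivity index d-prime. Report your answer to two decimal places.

d-prime = 2.80

H = 143/150 = 0.9533
FA = 21/160 = 0.1313
Φ⁻¹(H) = 1.678
Φ⁻¹(FA) = -1.120
d' = z(H) − z(FA) = 1.678 − (-1.120) = 2.798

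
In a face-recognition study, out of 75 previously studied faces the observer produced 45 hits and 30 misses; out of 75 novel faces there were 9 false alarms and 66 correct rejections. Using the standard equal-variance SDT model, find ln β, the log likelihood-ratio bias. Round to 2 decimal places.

ln β = 0.66

H = 45/75 = 0.6000
FA = 9/75 = 0.1200
z(H) = 0.253
z(FA) = -1.175
ln β = −½·[z(H)² − z(FA)²] = −0.5 × (0.064 − 1.381) = 0.6585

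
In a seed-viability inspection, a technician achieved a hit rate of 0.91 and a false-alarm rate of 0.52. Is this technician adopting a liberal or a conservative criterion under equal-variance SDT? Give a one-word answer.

z(H) = 1.341, z(FA) = 0.050
c = −½·(z(H) + z(FA)) = -0.6955
c < 0 → liberal criterion (biased toward responding “yes”).

liberal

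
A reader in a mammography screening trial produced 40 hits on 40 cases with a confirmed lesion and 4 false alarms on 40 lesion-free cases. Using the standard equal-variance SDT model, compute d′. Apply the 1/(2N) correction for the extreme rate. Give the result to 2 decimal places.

d′ = 3.52

The hit rate is 40/40 = 1, so apply the 1/(2N) correction: H → 1 − 1/(2·40) = 0.98750.
z(H) = z(0.98750) = 2.241
z(FA) = z(0.10000) = -1.282
d' = 2.241 − (-1.282) = 3.523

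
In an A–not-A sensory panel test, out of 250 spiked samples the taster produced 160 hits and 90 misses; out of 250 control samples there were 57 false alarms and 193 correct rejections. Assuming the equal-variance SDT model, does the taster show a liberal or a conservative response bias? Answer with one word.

conservative

z(H) = 0.358, z(FA) = -0.745
c = −½·(z(H) + z(FA)) = 0.1935
c > 0 → conservative criterion (biased toward responding “no”).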